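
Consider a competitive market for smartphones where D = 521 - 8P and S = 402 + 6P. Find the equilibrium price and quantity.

P* = 8.5, Q* = 453

Set D = S: 521 - 8P = 402 + 6P.
119 = 14P, so P* = 8.5.
Q* = 521 − 8(8.5) = 453.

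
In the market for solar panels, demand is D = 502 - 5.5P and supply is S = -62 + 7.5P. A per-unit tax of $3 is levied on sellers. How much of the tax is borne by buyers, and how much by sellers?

Pre-tax equilibrium: P* = 564/13, Q* = 3424/13.
Tax on sellers shifts supply to S = -62 + 7.5(P − 3) = -84.5 + 7.5P.
502 - 5.5P = -84.5 + 7.5P gives buyer price Pb = 1173/26; sellers receive Ps = 1173/26 − 3 = 1095/26.
New quantity: Q = 502 − 5.5(1173/26) = 13201/52.
Buyer burden = 1173/26 − 564/13 = 45/26; seller burden = 564/13 − 1095/26 = 33/26.

Buyers bear 45/26, sellers bear 33/26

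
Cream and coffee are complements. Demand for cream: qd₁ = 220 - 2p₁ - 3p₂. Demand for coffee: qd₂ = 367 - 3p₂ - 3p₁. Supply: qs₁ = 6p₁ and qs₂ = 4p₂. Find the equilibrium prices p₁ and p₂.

Market 1: 220 - 2p₁ - 3p₂ = 6p₁ → 8p₁ + 3p₂ = 220.
Market 2: 7p₂ + 3p₁ = 367.
Eliminating p₂: 7×(1) − 3×(2) gives 47p₁ = 439, so p₁ = 439/47.
Back-substitute into (2): p₂ = (367 − 3×439/47) / 7 = 2276/47.

p₁ = 439/47, p₂ = 2276/47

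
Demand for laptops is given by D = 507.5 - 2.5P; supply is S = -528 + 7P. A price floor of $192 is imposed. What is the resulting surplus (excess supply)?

Equilibrium price would be P* = 109, so the floor at 192 binds.
At P = 192: D = 27.5, S = 816.
Surplus = 816 − 27.5 = 788.5.

Surplus = 788.5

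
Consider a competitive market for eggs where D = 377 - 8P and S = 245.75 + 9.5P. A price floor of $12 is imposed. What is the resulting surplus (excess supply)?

Surplus = 78.75

Equilibrium price would be P* = 7.5, so the floor at 12 binds.
At P = 12: D = 281, S = 359.75.
Surplus = 359.75 − 281 = 78.75.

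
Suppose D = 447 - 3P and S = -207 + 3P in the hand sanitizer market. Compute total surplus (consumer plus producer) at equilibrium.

Equilibrium: 447 - 3P = -207 + 3P gives P* = 109, Q* = 120.
Demand choke price: P = 149; supply starts at P = 69.
CS = ½(149 − 109)(120) = 2400; PS = ½(109 − 69)(120) = 2400.

Total surplus = 4800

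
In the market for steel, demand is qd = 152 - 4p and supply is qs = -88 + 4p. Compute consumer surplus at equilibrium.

Equilibrium: 152 - 4p = -88 + 4p gives p* = 30, q* = 32.
Demand choke price (qd = 0): p = 38.
CS = ½(38 − 30)(32) = 128.

Consumer surplus = 128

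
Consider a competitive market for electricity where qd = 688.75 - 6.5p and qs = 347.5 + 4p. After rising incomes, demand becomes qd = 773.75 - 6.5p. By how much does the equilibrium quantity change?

Δq = 680/21

Original equilibrium: p* = 32.5, q* = 477.5.
New equilibrium: 773.75 - 6.5p = 347.5 + 4p, so 426.25 = 10.5p and p' = 1705/42; q' = 773.75 − 6.5(1705/42) = 21415/42.
Change in quantity: 21415/42 − 477.5 = 680/21.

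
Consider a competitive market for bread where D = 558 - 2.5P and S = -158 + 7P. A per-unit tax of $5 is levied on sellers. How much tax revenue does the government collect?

Tax revenue = 34235/19

Pre-tax equilibrium: P* = 1432/19, Q* = 7022/19.
Tax on sellers shifts supply to S = -158 + 7(P − 5) = -193 + 7P.
558 - 2.5P = -193 + 7P gives buyer price Pb = 1502/19; sellers receive Ps = 1502/19 − 5 = 1407/19.
New quantity: Q = 558 − 2.5(1502/19) = 6847/19.
Revenue = 5 × 6847/19 = 34235/19.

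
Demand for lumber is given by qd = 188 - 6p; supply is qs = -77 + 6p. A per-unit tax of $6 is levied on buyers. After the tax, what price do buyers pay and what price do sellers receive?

Buyers pay 301/12, sellers receive 229/12

Pre-tax equilibrium: p* = 265/12, q* = 55.5.
Tax on buyers shifts demand to qd = 188 − 6(p + 6) = 152 - 6p.
152 - 6p = -77 + 6p gives seller price ps = 229/12; buyers pay pb = 229/12 + 6 = 301/12.
New quantity: q = 188 − 6(301/12) = 37.5.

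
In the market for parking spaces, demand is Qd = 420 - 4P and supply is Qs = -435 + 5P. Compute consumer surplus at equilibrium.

Equilibrium: 420 - 4P = -435 + 5P gives P* = 95, Q* = 40.
Demand choke price (Qd = 0): P = 105.
CS = ½(105 − 95)(40) = 200.

Consumer surplus = 200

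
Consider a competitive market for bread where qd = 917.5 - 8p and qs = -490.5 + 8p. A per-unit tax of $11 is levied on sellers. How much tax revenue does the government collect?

Pre-tax equilibrium: p* = 88, q* = 213.5.
Tax on sellers shifts supply to qs = -490.5 + 8(p − 11) = -578.5 + 8p.
917.5 - 8p = -578.5 + 8p gives buyer price pb = 93.5; sellers receive ps = 93.5 − 11 = 82.5.
New quantity: q = 917.5 − 8(93.5) = 169.5.
Revenue = 11 × 169.5 = 1864.5.

Tax revenue = 1864.5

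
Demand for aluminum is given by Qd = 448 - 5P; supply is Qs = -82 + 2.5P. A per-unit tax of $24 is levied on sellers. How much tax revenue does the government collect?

Tax revenue = 1312

Pre-tax equilibrium: P* = 212/3, Q* = 284/3.
Tax on sellers shifts supply to Qs = -82 + 2.5(P − 24) = -142 + 2.5P.
448 - 5P = -142 + 2.5P gives buyer price Pb = 236/3; sellers receive Ps = 236/3 − 24 = 164/3.
New quantity: Q = 448 − 5(236/3) = 164/3.
Revenue = 24 × 164/3 = 1312.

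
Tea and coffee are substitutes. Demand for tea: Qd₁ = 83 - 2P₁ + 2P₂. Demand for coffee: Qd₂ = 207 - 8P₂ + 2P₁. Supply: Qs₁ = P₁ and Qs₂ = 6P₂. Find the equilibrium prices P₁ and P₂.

P₁ = 788/19, P₂ = 787/38

Market 1: 83 - 2P₁ + 2P₂ = P₁ → 3P₁ - 2P₂ = 83.
Market 2: 14P₂ - 2P₁ = 207.
Eliminating P₂: 14×(1) + 2×(2) gives 38P₁ = 1576, so P₁ = 788/19.
Back-substitute into (2): P₂ = (207 + 2×788/19) / 14 = 787/38.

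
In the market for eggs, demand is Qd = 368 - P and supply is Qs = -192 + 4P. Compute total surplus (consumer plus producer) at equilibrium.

Total surplus = 40960

Equilibrium: 368 - P = -192 + 4P gives P* = 112, Q* = 256.
Demand choke price: P = 368; supply starts at P = 48.
CS = ½(368 − 112)(256) = 32768; PS = ½(112 − 48)(256) = 8192.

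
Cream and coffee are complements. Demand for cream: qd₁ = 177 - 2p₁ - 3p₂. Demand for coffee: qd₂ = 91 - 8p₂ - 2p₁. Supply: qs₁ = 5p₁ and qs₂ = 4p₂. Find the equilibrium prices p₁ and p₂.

p₁ = 617/26, p₂ = 283/78

Market 1: 177 - 2p₁ - 3p₂ = 5p₁ → 7p₁ + 3p₂ = 177.
Market 2: 12p₂ + 2p₁ = 91.
Eliminating p₂: 12×(1) − 3×(2) gives 78p₁ = 1851, so p₁ = 617/26.
Back-substitute into (2): p₂ = (91 − 2×617/26) / 12 = 283/78.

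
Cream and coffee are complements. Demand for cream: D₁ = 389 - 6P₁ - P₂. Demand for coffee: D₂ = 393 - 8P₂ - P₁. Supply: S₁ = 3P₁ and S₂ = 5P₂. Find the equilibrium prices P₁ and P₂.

Market 1: 389 - 6P₁ - P₂ = 3P₁ → 9P₁ + P₂ = 389.
Market 2: 13P₂ + P₁ = 393.
Eliminating P₂: 13×(1) − 1×(2) gives 116P₁ = 4664, so P₁ = 1166/29.
Back-substitute into (2): P₂ = (393 − 1×1166/29) / 13 = 787/29.

P₁ = 1166/29, P₂ = 787/29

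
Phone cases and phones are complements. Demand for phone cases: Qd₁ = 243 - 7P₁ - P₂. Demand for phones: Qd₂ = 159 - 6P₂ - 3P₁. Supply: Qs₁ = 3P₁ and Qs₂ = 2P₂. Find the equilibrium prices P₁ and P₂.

Market 1: 243 - 7P₁ - P₂ = 3P₁ → 10P₁ + P₂ = 243.
Market 2: 8P₂ + 3P₁ = 159.
Eliminating P₂: 8×(1) − 1×(2) gives 77P₁ = 1785, so P₁ = 255/11.
Back-substitute into (2): P₂ = (159 − 3×255/11) / 8 = 123/11.

P₁ = 255/11, P₂ = 123/11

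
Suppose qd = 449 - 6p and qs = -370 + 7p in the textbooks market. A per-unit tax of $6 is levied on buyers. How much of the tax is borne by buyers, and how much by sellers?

Pre-tax equilibrium: p* = 63, q* = 71.
Tax on buyers shifts demand to qd = 449 − 6(p + 6) = 413 - 6p.
413 - 6p = -370 + 7p gives seller price ps = 783/13; buyers pay pb = 783/13 + 6 = 861/13.
New quantity: q = 449 − 6(861/13) = 671/13.
Buyer burden = 861/13 − 63 = 42/13; seller burden = 63 − 783/13 = 36/13.

Buyers bear 42/13, sellers bear 36/13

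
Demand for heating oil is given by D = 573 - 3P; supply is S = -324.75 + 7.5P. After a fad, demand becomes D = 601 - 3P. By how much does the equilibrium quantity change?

ΔQ = 20

Original equilibrium: P* = 85.5, Q* = 316.5.
New equilibrium: 601 - 3P = -324.75 + 7.5P, so 925.75 = 10.5P and P' = 529/6; Q' = 601 − 3(529/6) = 336.5.
Change in quantity: 336.5 − 316.5 = 20.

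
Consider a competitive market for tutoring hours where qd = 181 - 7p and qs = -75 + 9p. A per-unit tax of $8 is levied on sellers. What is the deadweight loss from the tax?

Deadweight loss = 126

Pre-tax equilibrium: p* = 16, q* = 69.
Tax on sellers shifts supply to qs = -75 + 9(p − 8) = -147 + 9p.
181 - 7p = -147 + 9p gives buyer price pb = 20.5; sellers receive ps = 20.5 − 8 = 12.5.
New quantity: q = 181 − 7(20.5) = 37.5.
DWL = ½ × 8 × (69 − 37.5) = 126.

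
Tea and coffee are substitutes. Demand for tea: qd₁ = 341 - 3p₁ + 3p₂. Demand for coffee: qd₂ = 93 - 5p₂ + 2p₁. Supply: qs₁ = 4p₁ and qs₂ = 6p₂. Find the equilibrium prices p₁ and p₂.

p₁ = 4030/71, p₂ = 1333/71

Market 1: 341 - 3p₁ + 3p₂ = 4p₁ → 7p₁ - 3p₂ = 341.
Market 2: 11p₂ - 2p₁ = 93.
Eliminating p₂: 11×(1) + 3×(2) gives 71p₁ = 4030, so p₁ = 4030/71.
Back-substitute into (2): p₂ = (93 + 2×4030/71) / 11 = 1333/71.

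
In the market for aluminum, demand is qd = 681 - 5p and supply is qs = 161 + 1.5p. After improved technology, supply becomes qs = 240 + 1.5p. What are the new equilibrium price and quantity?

p' = 882/13, q' = 4443/13

Original equilibrium: p* = 80, q* = 281.
New equilibrium: 681 - 5p = 240 + 1.5p, so 441 = 6.5p and p' = 882/13; q' = 681 − 5(882/13) = 4443/13.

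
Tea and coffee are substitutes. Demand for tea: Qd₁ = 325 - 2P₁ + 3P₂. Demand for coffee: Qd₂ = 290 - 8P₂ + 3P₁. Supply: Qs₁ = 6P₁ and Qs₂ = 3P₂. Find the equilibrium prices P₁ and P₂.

P₁ = 4445/79, P₂ = 3295/79

Market 1: 325 - 2P₁ + 3P₂ = 6P₁ → 8P₁ - 3P₂ = 325.
Market 2: 11P₂ - 3P₁ = 290.
Eliminating P₂: 11×(1) + 3×(2) gives 79P₁ = 4445, so P₁ = 4445/79.
Back-substitute into (2): P₂ = (290 + 3×4445/79) / 11 = 3295/79.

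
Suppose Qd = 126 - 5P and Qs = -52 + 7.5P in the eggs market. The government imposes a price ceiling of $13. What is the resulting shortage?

Equilibrium price would be P* = 14.24, so the ceiling at 13 binds.
At P = 13: Qd = 126 − 5(13) = 61, Qs = -52 + 7.5(13) = 45.5.
Shortage = 61 − 45.5 = 15.5.

Shortage = 15.5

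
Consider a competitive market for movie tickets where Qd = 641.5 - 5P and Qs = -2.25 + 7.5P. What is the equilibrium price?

Set Qd = Qs: 641.5 - 5P = -2.25 + 7.5P.
643.75 = 12.5P, so P* = 51.5.
Q* = 641.5 − 5(51.5) = 384.

P* = 51.5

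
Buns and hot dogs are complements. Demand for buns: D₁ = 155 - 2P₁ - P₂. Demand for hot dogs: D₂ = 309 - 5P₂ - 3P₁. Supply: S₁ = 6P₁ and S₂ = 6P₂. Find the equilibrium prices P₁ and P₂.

Market 1: 155 - 2P₁ - P₂ = 6P₁ → 8P₁ + P₂ = 155.
Market 2: 11P₂ + 3P₁ = 309.
Eliminating P₂: 11×(1) − 1×(2) gives 85P₁ = 1396, so P₁ = 1396/85.
Back-substitute into (2): P₂ = (309 − 3×1396/85) / 11 = 2007/85.

P₁ = 1396/85, P₂ = 2007/85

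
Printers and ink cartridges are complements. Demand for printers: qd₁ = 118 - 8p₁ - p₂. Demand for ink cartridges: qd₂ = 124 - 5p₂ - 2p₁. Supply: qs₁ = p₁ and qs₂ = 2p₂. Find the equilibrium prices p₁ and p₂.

Market 1: 118 - 8p₁ - p₂ = p₁ → 9p₁ + p₂ = 118.
Market 2: 7p₂ + 2p₁ = 124.
Eliminating p₂: 7×(1) − 1×(2) gives 61p₁ = 702, so p₁ = 702/61.
Back-substitute into (2): p₂ = (124 − 2×702/61) / 7 = 880/61.

p₁ = 702/61, p₂ = 880/61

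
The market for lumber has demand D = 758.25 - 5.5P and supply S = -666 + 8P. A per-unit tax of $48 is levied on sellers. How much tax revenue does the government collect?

Pre-tax equilibrium: P* = 105.5, Q* = 178.
Tax on sellers shifts supply to S = -666 + 8(P − 48) = -1050 + 8P.
758.25 - 5.5P = -1050 + 8P gives buyer price Pb = 2411/18; sellers receive Ps = 2411/18 − 48 = 1547/18.
New quantity: Q = 758.25 − 5.5(2411/18) = 194/9.
Revenue = 48 × 194/9 = 3104/3.

Tax revenue = 3104/3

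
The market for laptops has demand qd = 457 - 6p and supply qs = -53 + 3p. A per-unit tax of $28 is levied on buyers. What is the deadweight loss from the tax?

Deadweight loss = 784

Pre-tax equilibrium: p* = 170/3, q* = 117.
Tax on buyers shifts demand to qd = 457 − 6(p + 28) = 289 - 6p.
289 - 6p = -53 + 3p gives seller price ps = 38; buyers pay pb = 38 + 28 = 66.
New quantity: q = 457 − 6(66) = 61.
DWL = ½ × 28 × (117 − 61) = 784.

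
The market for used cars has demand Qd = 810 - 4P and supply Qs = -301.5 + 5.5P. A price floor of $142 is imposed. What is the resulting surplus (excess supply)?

Surplus = 237.5

Equilibrium price would be P* = 117, so the floor at 142 binds.
At P = 142: Qd = 242, Qs = 479.5.
Surplus = 479.5 − 242 = 237.5.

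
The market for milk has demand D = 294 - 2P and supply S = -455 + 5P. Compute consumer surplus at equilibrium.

Equilibrium: 294 - 2P = -455 + 5P gives P* = 107, Q* = 80.
Demand choke price (D = 0): P = 147.
CS = ½(147 − 107)(80) = 1600.

Consumer surplus = 1600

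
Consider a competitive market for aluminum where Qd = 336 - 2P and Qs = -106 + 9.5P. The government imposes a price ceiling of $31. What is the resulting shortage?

Equilibrium price would be P* = 884/23, so the ceiling at 31 binds.
At P = 31: Qd = 336 − 2(31) = 274, Qs = -106 + 9.5(31) = 188.5.
Shortage = 274 − 188.5 = 85.5.

Shortage = 85.5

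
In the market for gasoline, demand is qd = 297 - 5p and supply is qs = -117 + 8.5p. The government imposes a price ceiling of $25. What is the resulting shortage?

Shortage = 76.5

Equilibrium price would be p* = 92/3, so the ceiling at 25 binds.
At p = 25: qd = 297 − 5(25) = 172, qs = -117 + 8.5(25) = 95.5.
Shortage = 172 − 95.5 = 76.5.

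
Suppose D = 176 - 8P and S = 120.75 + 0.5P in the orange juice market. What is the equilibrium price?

Set D = S: 176 - 8P = 120.75 + 0.5P.
55.25 = 8.5P, so P* = 6.5.
Q* = 176 − 8(6.5) = 124.

P* = 6.5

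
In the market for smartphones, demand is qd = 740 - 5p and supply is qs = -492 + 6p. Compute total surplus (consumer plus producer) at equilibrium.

Total surplus = 5940

Equilibrium: 740 - 5p = -492 + 6p gives p* = 112, q* = 180.
Demand choke price: p = 148; supply starts at p = 82.
CS = ½(148 − 112)(180) = 3240; PS = ½(112 − 82)(180) = 2700.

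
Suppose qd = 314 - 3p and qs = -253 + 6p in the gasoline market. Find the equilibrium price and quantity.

p* = 63, q* = 125

Set qd = qs: 314 - 3p = -253 + 6p.
567 = 9p, so p* = 63.
q* = 314 − 3(63) = 125.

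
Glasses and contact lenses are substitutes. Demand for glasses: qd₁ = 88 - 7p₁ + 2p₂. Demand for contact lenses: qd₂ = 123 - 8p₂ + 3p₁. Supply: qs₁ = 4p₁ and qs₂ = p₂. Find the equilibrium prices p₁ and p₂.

Market 1: 88 - 7p₁ + 2p₂ = 4p₁ → 11p₁ - 2p₂ = 88.
Market 2: 9p₂ - 3p₁ = 123.
Eliminating p₂: 9×(1) + 2×(2) gives 93p₁ = 1038, so p₁ = 346/31.
Back-substitute into (2): p₂ = (123 + 3×346/31) / 9 = 539/31.

p₁ = 346/31, p₂ = 539/31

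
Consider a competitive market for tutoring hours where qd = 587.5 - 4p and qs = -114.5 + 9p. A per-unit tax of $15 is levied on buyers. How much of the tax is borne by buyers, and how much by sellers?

Buyers bear 135/13, sellers bear 60/13

Pre-tax equilibrium: p* = 54, q* = 371.5.
Tax on buyers shifts demand to qd = 587.5 − 4(p + 15) = 527.5 - 4p.
527.5 - 4p = -114.5 + 9p gives seller price ps = 642/13; buyers pay pb = 642/13 + 15 = 837/13.
New quantity: q = 587.5 − 4(837/13) = 8579/26.
Buyer burden = 837/13 − 54 = 135/13; seller burden = 54 − 642/13 = 60/13.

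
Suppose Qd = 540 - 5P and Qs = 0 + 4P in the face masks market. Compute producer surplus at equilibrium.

Producer surplus = 7200

Equilibrium: 540 - 5P = 0 + 4P gives P* = 60, Q* = 240.
Supply starts at P = 0 (where Qs = 0).
PS = ½(60 − 0)(240) = 7200.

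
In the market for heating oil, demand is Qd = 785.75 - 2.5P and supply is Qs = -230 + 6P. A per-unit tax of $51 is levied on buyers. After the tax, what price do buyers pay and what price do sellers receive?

Pre-tax equilibrium: P* = 119.5, Q* = 487.
Tax on buyers shifts demand to Qd = 785.75 − 2.5(P + 51) = 658.25 - 2.5P.
658.25 - 2.5P = -230 + 6P gives seller price Ps = 104.5; buyers pay Pb = 104.5 + 51 = 155.5.
New quantity: Q = 785.75 − 2.5(155.5) = 397.

Buyers pay $155.5, sellers receive $104.5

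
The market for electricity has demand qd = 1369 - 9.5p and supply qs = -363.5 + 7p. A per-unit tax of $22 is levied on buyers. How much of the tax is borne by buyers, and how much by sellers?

Pre-tax equilibrium: p* = 105, q* = 371.5.
Tax on buyers shifts demand to qd = 1369 − 9.5(p + 22) = 1160 - 9.5p.
1160 - 9.5p = -363.5 + 7p gives seller price ps = 277/3; buyers pay pb = 277/3 + 22 = 343/3.
New quantity: q = 1369 − 9.5(343/3) = 1697/6.
Buyer burden = 343/3 − 105 = 28/3; seller burden = 105 − 277/3 = 38/3.

Buyers bear 28/3, sellers bear 38/3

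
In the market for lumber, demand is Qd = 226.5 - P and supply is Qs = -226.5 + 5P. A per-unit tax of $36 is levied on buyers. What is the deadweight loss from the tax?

Pre-tax equilibrium: P* = 75.5, Q* = 151.
Tax on buyers shifts demand to Qd = 226.5 − 1(P + 36) = 190.5 - P.
190.5 - P = -226.5 + 5P gives seller price Ps = 69.5; buyers pay Pb = 69.5 + 36 = 105.5.
New quantity: Q = 226.5 − 1(105.5) = 121.
DWL = ½ × 36 × (151 − 121) = 540.

Deadweight loss = 540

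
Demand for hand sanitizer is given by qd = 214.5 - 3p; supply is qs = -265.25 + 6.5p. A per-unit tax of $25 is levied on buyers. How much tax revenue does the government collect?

Tax revenue = 5550/19

Pre-tax equilibrium: p* = 50.5, q* = 63.
Tax on buyers shifts demand to qd = 214.5 − 3(p + 25) = 139.5 - 3p.
139.5 - 3p = -265.25 + 6.5p gives seller price ps = 1619/38; buyers pay pb = 1619/38 + 25 = 2569/38.
New quantity: q = 214.5 − 3(2569/38) = 222/19.
Revenue = 25 × 222/19 = 5550/19.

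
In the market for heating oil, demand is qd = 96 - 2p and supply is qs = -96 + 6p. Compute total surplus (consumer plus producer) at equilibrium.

Equilibrium: 96 - 2p = -96 + 6p gives p* = 24, q* = 48.
Demand choke price: p = 48; supply starts at p = 16.
CS = ½(48 − 24)(48) = 576; PS = ½(24 − 16)(48) = 192.

Total surplus = 768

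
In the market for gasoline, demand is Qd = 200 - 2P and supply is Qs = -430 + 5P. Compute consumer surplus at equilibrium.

Equilibrium: 200 - 2P = -430 + 5P gives P* = 90, Q* = 20.
Demand choke price (Qd = 0): P = 100.
CS = ½(100 − 90)(20) = 100.

Consumer surplus = 100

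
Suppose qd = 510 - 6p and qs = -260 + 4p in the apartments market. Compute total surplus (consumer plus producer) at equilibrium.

Total surplus = 480

Equilibrium: 510 - 6p = -260 + 4p gives p* = 77, q* = 48.
Demand choke price: p = 85; supply starts at p = 65.
CS = ½(85 − 77)(48) = 192; PS = ½(77 − 65)(48) = 288.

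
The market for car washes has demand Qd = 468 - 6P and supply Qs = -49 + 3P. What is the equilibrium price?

Set Qd = Qs: 468 - 6P = -49 + 3P.
517 = 9P, so P* = 517/9.
Q* = 468 − 6(517/9) = 370/3.

P* = 517/9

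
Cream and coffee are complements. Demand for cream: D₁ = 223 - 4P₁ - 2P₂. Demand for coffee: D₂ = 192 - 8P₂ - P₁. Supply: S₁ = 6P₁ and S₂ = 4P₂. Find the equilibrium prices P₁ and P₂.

Market 1: 223 - 4P₁ - 2P₂ = 6P₁ → 10P₁ + 2P₂ = 223.
Market 2: 12P₂ + P₁ = 192.
Eliminating P₂: 12×(1) − 2×(2) gives 118P₁ = 2292, so P₁ = 1146/59.
Back-substitute into (2): P₂ = (192 − 1×1146/59) / 12 = 1697/118.

P₁ = 1146/59, P₂ = 1697/118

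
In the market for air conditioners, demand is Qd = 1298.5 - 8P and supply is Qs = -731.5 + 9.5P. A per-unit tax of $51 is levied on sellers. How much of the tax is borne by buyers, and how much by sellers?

Pre-tax equilibrium: P* = 116, Q* = 370.5.
Tax on sellers shifts supply to Qs = -731.5 + 9.5(P − 51) = -1216 + 9.5P.
1298.5 - 8P = -1216 + 9.5P gives buyer price Pb = 5029/35; sellers receive Ps = 5029/35 − 51 = 3244/35.
New quantity: Q = 1298.5 − 8(5029/35) = 10431/70.
Buyer burden = 5029/35 − 116 = 969/35; seller burden = 116 − 3244/35 = 816/35.

Buyers bear 969/35, sellers bear 816/35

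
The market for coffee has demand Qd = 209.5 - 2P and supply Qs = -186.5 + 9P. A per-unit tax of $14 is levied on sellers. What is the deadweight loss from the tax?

Deadweight loss = 1764/11

Pre-tax equilibrium: P* = 36, Q* = 137.5.
Tax on sellers shifts supply to Qs = -186.5 + 9(P − 14) = -312.5 + 9P.
209.5 - 2P = -312.5 + 9P gives buyer price Pb = 522/11; sellers receive Ps = 522/11 − 14 = 368/11.
New quantity: Q = 209.5 − 2(522/11) = 2521/22.
DWL = ½ × 14 × (137.5 − 2521/22) = 1764/11.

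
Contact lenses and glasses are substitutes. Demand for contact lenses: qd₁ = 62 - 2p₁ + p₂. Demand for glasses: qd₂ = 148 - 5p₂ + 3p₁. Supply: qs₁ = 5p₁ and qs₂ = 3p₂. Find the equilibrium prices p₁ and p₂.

Market 1: 62 - 2p₁ + p₂ = 5p₁ → 7p₁ - p₂ = 62.
Market 2: 8p₂ - 3p₁ = 148.
Eliminating p₂: 8×(1) + 1×(2) gives 53p₁ = 644, so p₁ = 644/53.
Back-substitute into (2): p₂ = (148 + 3×644/53) / 8 = 1222/53.

p₁ = 644/53, p₂ = 1222/53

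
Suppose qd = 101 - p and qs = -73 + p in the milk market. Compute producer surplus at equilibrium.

Equilibrium: 101 - p = -73 + p gives p* = 87, q* = 14.
Supply starts at p = 73 (where qs = 0).
PS = ½(87 − 73)(14) = 98.

Producer surplus = 98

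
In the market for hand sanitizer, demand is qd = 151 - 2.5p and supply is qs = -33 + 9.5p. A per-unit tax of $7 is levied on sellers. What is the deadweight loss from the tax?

Deadweight loss = 4655/96

Pre-tax equilibrium: p* = 46/3, q* = 338/3.
Tax on sellers shifts supply to qs = -33 + 9.5(p − 7) = -99.5 + 9.5p.
151 - 2.5p = -99.5 + 9.5p gives buyer price pb = 20.875; sellers receive ps = 20.875 − 7 = 13.875.
New quantity: q = 151 − 2.5(20.875) = 98.8125.
DWL = ½ × 7 × (338/3 − 98.8125) = 4655/96.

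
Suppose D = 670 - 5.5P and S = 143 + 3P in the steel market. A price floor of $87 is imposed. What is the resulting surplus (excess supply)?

Equilibrium price would be P* = 62, so the floor at 87 binds.
At P = 87: D = 191.5, S = 404.
Surplus = 404 − 191.5 = 212.5.

Surplus = 212.5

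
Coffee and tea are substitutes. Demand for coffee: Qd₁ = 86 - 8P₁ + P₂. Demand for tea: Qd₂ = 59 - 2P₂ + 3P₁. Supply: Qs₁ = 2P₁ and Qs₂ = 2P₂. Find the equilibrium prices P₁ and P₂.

P₁ = 403/37, P₂ = 848/37

Market 1: 86 - 8P₁ + P₂ = 2P₁ → 10P₁ - P₂ = 86.
Market 2: 4P₂ - 3P₁ = 59.
Eliminating P₂: 4×(1) + 1×(2) gives 37P₁ = 403, so P₁ = 403/37.
Back-substitute into (2): P₂ = (59 + 3×403/37) / 4 = 848/37.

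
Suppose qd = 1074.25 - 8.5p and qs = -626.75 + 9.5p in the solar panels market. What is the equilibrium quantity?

q* = 271

Set qd = qs: 1074.25 - 8.5p = -626.75 + 9.5p.
1701 = 18p, so p* = 94.5.
q* = 1074.25 − 8.5(94.5) = 271.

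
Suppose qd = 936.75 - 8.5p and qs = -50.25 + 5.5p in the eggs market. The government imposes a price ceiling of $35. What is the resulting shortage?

Shortage = 497

Equilibrium price would be p* = 70.5, so the ceiling at 35 binds.
At p = 35: qd = 936.75 − 8.5(35) = 639.25, qs = -50.25 + 5.5(35) = 142.25.
Shortage = 639.25 − 142.25 = 497.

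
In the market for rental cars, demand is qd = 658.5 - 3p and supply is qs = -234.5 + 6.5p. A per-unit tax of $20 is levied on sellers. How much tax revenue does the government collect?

Pre-tax equilibrium: p* = 94, q* = 376.5.
Tax on sellers shifts supply to qs = -234.5 + 6.5(p − 20) = -364.5 + 6.5p.
658.5 - 3p = -364.5 + 6.5p gives buyer price pb = 2046/19; sellers receive ps = 2046/19 − 20 = 1666/19.
New quantity: q = 658.5 − 3(2046/19) = 12747/38.
Revenue = 20 × 12747/38 = 127470/19.

Tax revenue = 127470/19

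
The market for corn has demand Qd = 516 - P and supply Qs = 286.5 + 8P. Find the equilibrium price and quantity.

Set Qd = Qs: 516 - P = 286.5 + 8P.
229.5 = 9P, so P* = 25.5.
Q* = 516 − 1(25.5) = 490.5.

P* = 25.5, Q* = 490.5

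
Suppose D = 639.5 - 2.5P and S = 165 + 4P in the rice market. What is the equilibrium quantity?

Set D = S: 639.5 - 2.5P = 165 + 4P.
474.5 = 6.5P, so P* = 73.
Q* = 639.5 − 2.5(73) = 457.

Q* = 457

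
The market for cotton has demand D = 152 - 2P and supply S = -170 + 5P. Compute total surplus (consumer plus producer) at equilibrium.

Total surplus = 1260

Equilibrium: 152 - 2P = -170 + 5P gives P* = 46, Q* = 60.
Demand choke price: P = 76; supply starts at P = 34.
CS = ½(76 − 46)(60) = 900; PS = ½(46 − 34)(60) = 360.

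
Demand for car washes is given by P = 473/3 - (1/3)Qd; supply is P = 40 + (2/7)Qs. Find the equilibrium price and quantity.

Set the two price expressions equal: 473/3 - (1/3)Q = 40 + (2/7)Q.
353/3 = (13/21)Q, so Q* = 2471/13.
P* = 473/3 − (1/3)(2471/13) = 1226/13.

P* = 1226/13, Q* = 2471/13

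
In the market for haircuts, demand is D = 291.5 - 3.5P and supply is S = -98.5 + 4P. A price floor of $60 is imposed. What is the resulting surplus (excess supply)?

Equilibrium price would be P* = 52, so the floor at 60 binds.
At P = 60: D = 81.5, S = 141.5.
Surplus = 141.5 − 81.5 = 60.

Surplus = 60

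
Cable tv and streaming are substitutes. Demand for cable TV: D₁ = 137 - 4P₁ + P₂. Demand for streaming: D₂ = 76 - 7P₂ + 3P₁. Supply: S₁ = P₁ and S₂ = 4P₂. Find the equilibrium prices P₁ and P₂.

P₁ = 1583/52, P₂ = 791/52

Market 1: 137 - 4P₁ + P₂ = P₁ → 5P₁ - P₂ = 137.
Market 2: 11P₂ - 3P₁ = 76.
Eliminating P₂: 11×(1) + 1×(2) gives 52P₁ = 1583, so P₁ = 1583/52.
Back-substitute into (2): P₂ = (76 + 3×1583/52) / 11 = 791/52.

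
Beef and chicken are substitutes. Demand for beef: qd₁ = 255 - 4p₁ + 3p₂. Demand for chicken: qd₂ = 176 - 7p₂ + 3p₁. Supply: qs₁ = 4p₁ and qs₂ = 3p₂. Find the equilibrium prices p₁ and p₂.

Market 1: 255 - 4p₁ + 3p₂ = 4p₁ → 8p₁ - 3p₂ = 255.
Market 2: 10p₂ - 3p₁ = 176.
Eliminating p₂: 10×(1) + 3×(2) gives 71p₁ = 3078, so p₁ = 3078/71.
Back-substitute into (2): p₂ = (176 + 3×3078/71) / 10 = 2173/71.

p₁ = 3078/71, p₂ = 2173/71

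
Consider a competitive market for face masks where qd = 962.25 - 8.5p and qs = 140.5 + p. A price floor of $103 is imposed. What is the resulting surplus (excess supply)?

Surplus = 156.75

Equilibrium price would be p* = 86.5, so the floor at 103 binds.
At p = 103: qd = 86.75, qs = 243.5.
Surplus = 243.5 − 86.75 = 156.75.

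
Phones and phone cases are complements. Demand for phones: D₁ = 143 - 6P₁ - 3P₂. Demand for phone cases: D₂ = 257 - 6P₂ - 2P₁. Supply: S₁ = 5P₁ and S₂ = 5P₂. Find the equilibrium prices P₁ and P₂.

P₁ = 802/115, P₂ = 2541/115

Market 1: 143 - 6P₁ - 3P₂ = 5P₁ → 11P₁ + 3P₂ = 143.
Market 2: 11P₂ + 2P₁ = 257.
Eliminating P₂: 11×(1) − 3×(2) gives 115P₁ = 802, so P₁ = 802/115.
Back-substitute into (2): P₂ = (257 − 2×802/115) / 11 = 2541/115.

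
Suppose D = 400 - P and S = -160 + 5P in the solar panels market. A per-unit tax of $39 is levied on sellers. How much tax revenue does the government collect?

Tax revenue = 10692.5

Pre-tax equilibrium: P* = 280/3, Q* = 920/3.
Tax on sellers shifts supply to S = -160 + 5(P − 39) = -355 + 5P.
400 - P = -355 + 5P gives buyer price Pb = 755/6; sellers receive Ps = 755/6 − 39 = 521/6.
New quantity: Q = 400 − 1(755/6) = 1645/6.
Revenue = 39 × 1645/6 = 10692.5.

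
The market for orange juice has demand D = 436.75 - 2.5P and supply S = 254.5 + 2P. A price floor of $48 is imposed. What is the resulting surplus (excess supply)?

Surplus = 33.75

Equilibrium price would be P* = 40.5, so the floor at 48 binds.
At P = 48: D = 316.75, S = 350.5.
Surplus = 350.5 − 316.75 = 33.75.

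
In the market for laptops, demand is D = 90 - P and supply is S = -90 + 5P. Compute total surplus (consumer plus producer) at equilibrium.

Total surplus = 2160

Equilibrium: 90 - P = -90 + 5P gives P* = 30, Q* = 60.
Demand choke price: P = 90; supply starts at P = 18.
CS = ½(90 − 30)(60) = 1800; PS = ½(30 − 18)(60) = 360.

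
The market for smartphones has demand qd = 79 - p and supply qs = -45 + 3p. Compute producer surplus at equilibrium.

Equilibrium: 79 - p = -45 + 3p gives p* = 31, q* = 48.
Supply starts at p = 15 (where qs = 0).
PS = ½(31 − 15)(48) = 384.

Producer surplus = 384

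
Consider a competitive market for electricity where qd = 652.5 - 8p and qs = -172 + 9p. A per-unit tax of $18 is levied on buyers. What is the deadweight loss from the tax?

Pre-tax equilibrium: p* = 48.5, q* = 264.5.
Tax on buyers shifts demand to qd = 652.5 − 8(p + 18) = 508.5 - 8p.
508.5 - 8p = -172 + 9p gives seller price ps = 1361/34; buyers pay pb = 1361/34 + 18 = 1973/34.
New quantity: q = 652.5 − 8(1973/34) = 6401/34.
DWL = ½ × 18 × (264.5 − 6401/34) = 11664/17.

Deadweight loss = 11664/17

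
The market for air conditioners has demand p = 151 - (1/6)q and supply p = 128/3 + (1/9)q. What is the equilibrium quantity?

q* = 390

Set the two price expressions equal: 151 - (1/6)q = 128/3 + (1/9)q.
325/3 = (5/18)q, so q* = 390.
p* = 151 − (1/6)(390) = 86.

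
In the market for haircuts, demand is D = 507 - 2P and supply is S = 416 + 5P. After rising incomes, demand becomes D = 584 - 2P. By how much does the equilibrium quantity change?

Original equilibrium: P* = 13, Q* = 481.
New equilibrium: 584 - 2P = 416 + 5P, so 168 = 7P and P' = 24; Q' = 584 − 2(24) = 536.
Change in quantity: 536 − 481 = 55.

ΔQ = 55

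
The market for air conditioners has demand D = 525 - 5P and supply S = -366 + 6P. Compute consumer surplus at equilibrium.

Equilibrium: 525 - 5P = -366 + 6P gives P* = 81, Q* = 120.
Demand choke price (D = 0): P = 105.
CS = ½(105 − 81)(120) = 1440.

Consumer surplus = 1440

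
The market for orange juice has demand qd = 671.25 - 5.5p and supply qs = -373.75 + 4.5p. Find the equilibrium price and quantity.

p* = 104.5, q* = 96.5

Set qd = qs: 671.25 - 5.5p = -373.75 + 4.5p.
1045 = 10p, so p* = 104.5.
q* = 671.25 − 5.5(104.5) = 96.5.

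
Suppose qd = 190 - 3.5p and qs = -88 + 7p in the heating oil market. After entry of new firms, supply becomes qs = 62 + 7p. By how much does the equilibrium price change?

Δp = -100/7

Original equilibrium: p* = 556/21, q* = 292/3.
New equilibrium: 190 - 3.5p = 62 + 7p, so 128 = 10.5p and p' = 256/21; q' = 190 − 3.5(256/21) = 442/3.
Change in price: 256/21 − 556/21 = -100/7.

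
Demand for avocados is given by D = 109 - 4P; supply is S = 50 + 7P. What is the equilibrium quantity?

Q* = 963/11

Set D = S: 109 - 4P = 50 + 7P.
59 = 11P, so P* = 59/11.
Q* = 109 − 4(59/11) = 963/11.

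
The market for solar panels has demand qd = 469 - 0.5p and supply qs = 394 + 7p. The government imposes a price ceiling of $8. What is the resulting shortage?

Shortage = 15

Equilibrium price would be p* = 10, so the ceiling at 8 binds.
At p = 8: qd = 469 − 0.5(8) = 465, qs = 394 + 7(8) = 450.
Shortage = 465 − 450 = 15.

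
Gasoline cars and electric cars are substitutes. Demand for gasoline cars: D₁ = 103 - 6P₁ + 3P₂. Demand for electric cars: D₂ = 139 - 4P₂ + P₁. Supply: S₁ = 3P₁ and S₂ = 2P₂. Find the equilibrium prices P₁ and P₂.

P₁ = 345/17, P₂ = 1354/51

Market 1: 103 - 6P₁ + 3P₂ = 3P₁ → 9P₁ - 3P₂ = 103.
Market 2: 6P₂ - P₁ = 139.
Eliminating P₂: 6×(1) + 3×(2) gives 51P₁ = 1035, so P₁ = 345/17.
Back-substitute into (2): P₂ = (139 + 1×345/17) / 6 = 1354/51.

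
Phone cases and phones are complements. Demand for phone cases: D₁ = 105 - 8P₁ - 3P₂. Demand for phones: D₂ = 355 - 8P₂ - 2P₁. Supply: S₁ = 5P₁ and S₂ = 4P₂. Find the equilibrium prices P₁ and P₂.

Market 1: 105 - 8P₁ - 3P₂ = 5P₁ → 13P₁ + 3P₂ = 105.
Market 2: 12P₂ + 2P₁ = 355.
Eliminating P₂: 12×(1) − 3×(2) gives 150P₁ = 195, so P₁ = 1.3.
Back-substitute into (2): P₂ = (355 − 2×1.3) / 12 = 881/30.

P₁ = 1.3, P₂ = 881/30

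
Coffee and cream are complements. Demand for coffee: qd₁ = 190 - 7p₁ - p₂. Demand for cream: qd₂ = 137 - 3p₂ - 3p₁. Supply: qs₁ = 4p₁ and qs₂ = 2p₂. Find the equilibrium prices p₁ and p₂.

p₁ = 813/52, p₂ = 937/52

Market 1: 190 - 7p₁ - p₂ = 4p₁ → 11p₁ + p₂ = 190.
Market 2: 5p₂ + 3p₁ = 137.
Eliminating p₂: 5×(1) − 1×(2) gives 52p₁ = 813, so p₁ = 813/52.
Back-substitute into (2): p₂ = (137 − 3×813/52) / 5 = 937/52.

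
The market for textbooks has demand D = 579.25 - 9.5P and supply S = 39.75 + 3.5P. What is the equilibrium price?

Set D = S: 579.25 - 9.5P = 39.75 + 3.5P.
539.5 = 13P, so P* = 41.5.
Q* = 579.25 − 9.5(41.5) = 185.

P* = 41.5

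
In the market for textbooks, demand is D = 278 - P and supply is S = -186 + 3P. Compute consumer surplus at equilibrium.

Equilibrium: 278 - P = -186 + 3P gives P* = 116, Q* = 162.
Demand choke price (D = 0): P = 278.
CS = ½(278 − 116)(162) = 13122.

Consumer surplus = 13122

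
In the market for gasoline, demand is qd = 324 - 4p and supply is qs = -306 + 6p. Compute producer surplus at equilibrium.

Producer surplus = 432

Equilibrium: 324 - 4p = -306 + 6p gives p* = 63, q* = 72.
Supply starts at p = 51 (where qs = 0).
PS = ½(63 − 51)(72) = 432.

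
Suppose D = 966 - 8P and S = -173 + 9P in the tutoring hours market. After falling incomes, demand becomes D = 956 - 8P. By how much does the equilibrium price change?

Original equilibrium: P* = 67, Q* = 430.
New equilibrium: 956 - 8P = -173 + 9P, so 1129 = 17P and P' = 1129/17; Q' = 956 − 8(1129/17) = 7220/17.
Change in price: 1129/17 − 67 = -10/17.

ΔP = -10/17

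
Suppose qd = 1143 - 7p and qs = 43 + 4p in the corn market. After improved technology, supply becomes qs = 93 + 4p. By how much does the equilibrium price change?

Original equilibrium: p* = 100, q* = 443.
New equilibrium: 1143 - 7p = 93 + 4p, so 1050 = 11p and p' = 1050/11; q' = 1143 − 7(1050/11) = 5223/11.
Change in price: 1050/11 − 100 = -50/11.

Δp = -50/11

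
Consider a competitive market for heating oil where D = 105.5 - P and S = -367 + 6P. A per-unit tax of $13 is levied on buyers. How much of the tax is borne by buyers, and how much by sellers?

Buyers bear 78/7, sellers bear 13/7

Pre-tax equilibrium: P* = 67.5, Q* = 38.
Tax on buyers shifts demand to D = 105.5 − 1(P + 13) = 92.5 - P.
92.5 - P = -367 + 6P gives seller price Ps = 919/14; buyers pay Pb = 919/14 + 13 = 1101/14.
New quantity: Q = 105.5 − 1(1101/14) = 188/7.
Buyer burden = 1101/14 − 67.5 = 78/7; seller burden = 67.5 − 919/14 = 13/7.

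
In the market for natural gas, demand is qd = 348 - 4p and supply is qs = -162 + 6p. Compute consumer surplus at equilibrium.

Equilibrium: 348 - 4p = -162 + 6p gives p* = 51, q* = 144.
Demand choke price (qd = 0): p = 87.
CS = ½(87 − 51)(144) = 2592.

Consumer surplus = 2592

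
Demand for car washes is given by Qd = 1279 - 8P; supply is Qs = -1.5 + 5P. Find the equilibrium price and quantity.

Set Qd = Qs: 1279 - 8P = -1.5 + 5P.
1280.5 = 13P, so P* = 98.5.
Q* = 1279 − 8(98.5) = 491.

P* = 98.5, Q* = 491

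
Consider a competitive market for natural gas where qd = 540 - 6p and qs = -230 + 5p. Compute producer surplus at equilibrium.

Producer surplus = 1440

Equilibrium: 540 - 6p = -230 + 5p gives p* = 70, q* = 120.
Supply starts at p = 46 (where qs = 0).
PS = ½(70 − 46)(120) = 1440.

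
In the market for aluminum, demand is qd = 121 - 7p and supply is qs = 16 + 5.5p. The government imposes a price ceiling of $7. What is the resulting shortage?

Equilibrium price would be p* = 8.4, so the ceiling at 7 binds.
At p = 7: qd = 121 − 7(7) = 72, qs = 16 + 5.5(7) = 54.5.
Shortage = 72 − 54.5 = 17.5.

Shortage = 17.5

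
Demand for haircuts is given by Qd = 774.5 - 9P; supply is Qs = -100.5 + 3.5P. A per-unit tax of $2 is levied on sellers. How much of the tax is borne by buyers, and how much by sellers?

Pre-tax equilibrium: P* = 70, Q* = 144.5.
Tax on sellers shifts supply to Qs = -100.5 + 3.5(P − 2) = -107.5 + 3.5P.
774.5 - 9P = -107.5 + 3.5P gives buyer price Pb = 70.56; sellers receive Ps = 70.56 − 2 = 68.56.
New quantity: Q = 774.5 − 9(70.56) = 139.46.
Buyer burden = 70.56 − 70 = 0.56; seller burden = 70 − 68.56 = 1.44.

Buyers bear $0.56, sellers bear $1.44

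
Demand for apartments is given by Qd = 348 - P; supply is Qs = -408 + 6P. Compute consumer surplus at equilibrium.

Equilibrium: 348 - P = -408 + 6P gives P* = 108, Q* = 240.
Demand choke price (Qd = 0): P = 348.
CS = ½(348 − 108)(240) = 28800.

Consumer surplus = 28800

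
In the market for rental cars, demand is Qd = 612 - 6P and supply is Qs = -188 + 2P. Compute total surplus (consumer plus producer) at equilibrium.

Total surplus = 48

Equilibrium: 612 - 6P = -188 + 2P gives P* = 100, Q* = 12.
Demand choke price: P = 102; supply starts at P = 94.
CS = ½(102 − 100)(12) = 12; PS = ½(100 − 94)(12) = 36.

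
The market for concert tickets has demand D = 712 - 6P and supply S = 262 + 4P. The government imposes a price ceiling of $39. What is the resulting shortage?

Equilibrium price would be P* = 45, so the ceiling at 39 binds.
At P = 39: D = 712 − 6(39) = 478, S = 262 + 4(39) = 418.
Shortage = 478 − 418 = 60.

Shortage = 60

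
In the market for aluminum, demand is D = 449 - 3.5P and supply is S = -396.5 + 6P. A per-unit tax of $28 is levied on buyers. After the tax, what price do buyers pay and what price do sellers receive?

Pre-tax equilibrium: P* = 89, Q* = 137.5.
Tax on buyers shifts demand to D = 449 − 3.5(P + 28) = 351 - 3.5P.
351 - 3.5P = -396.5 + 6P gives seller price Ps = 1495/19; buyers pay Pb = 1495/19 + 28 = 2027/19.
New quantity: Q = 449 − 3.5(2027/19) = 2873/38.

Buyers pay 2027/19, sellers receive 1495/19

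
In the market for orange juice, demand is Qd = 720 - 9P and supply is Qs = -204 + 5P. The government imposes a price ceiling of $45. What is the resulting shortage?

Equilibrium price would be P* = 66, so the ceiling at 45 binds.
At P = 45: Qd = 720 − 9(45) = 315, Qs = -204 + 5(45) = 21.
Shortage = 315 − 21 = 294.

Shortage = 294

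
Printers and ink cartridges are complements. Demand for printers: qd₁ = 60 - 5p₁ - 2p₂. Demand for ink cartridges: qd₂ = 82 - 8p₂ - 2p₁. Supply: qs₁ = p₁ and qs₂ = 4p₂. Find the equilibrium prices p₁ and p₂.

Market 1: 60 - 5p₁ - 2p₂ = p₁ → 6p₁ + 2p₂ = 60.
Market 2: 12p₂ + 2p₁ = 82.
Eliminating p₂: 12×(1) − 2×(2) gives 68p₁ = 556, so p₁ = 139/17.
Back-substitute into (2): p₂ = (82 − 2×139/17) / 12 = 93/17.

p₁ = 139/17, p₂ = 93/17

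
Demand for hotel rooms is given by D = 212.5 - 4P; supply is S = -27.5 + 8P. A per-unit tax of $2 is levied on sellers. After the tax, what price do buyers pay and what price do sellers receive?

Buyers pay 64/3, sellers receive 58/3

Pre-tax equilibrium: P* = 20, Q* = 132.5.
Tax on sellers shifts supply to S = -27.5 + 8(P − 2) = -43.5 + 8P.
212.5 - 4P = -43.5 + 8P gives buyer price Pb = 64/3; sellers receive Ps = 64/3 − 2 = 58/3.
New quantity: Q = 212.5 − 4(64/3) = 763/6.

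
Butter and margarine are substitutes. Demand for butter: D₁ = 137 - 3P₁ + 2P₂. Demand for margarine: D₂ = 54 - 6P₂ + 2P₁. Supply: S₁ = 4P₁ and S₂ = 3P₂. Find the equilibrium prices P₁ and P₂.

P₁ = 1341/59, P₂ = 652/59

Market 1: 137 - 3P₁ + 2P₂ = 4P₁ → 7P₁ - 2P₂ = 137.
Market 2: 9P₂ - 2P₁ = 54.
Eliminating P₂: 9×(1) + 2×(2) gives 59P₁ = 1341, so P₁ = 1341/59.
Back-substitute into (2): P₂ = (54 + 2×1341/59) / 9 = 652/59.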